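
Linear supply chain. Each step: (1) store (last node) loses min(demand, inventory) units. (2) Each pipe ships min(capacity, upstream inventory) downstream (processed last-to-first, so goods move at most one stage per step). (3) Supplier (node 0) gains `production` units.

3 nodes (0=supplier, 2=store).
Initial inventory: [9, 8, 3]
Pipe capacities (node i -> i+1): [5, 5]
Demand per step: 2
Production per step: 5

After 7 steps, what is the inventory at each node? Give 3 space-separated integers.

Step 1: demand=2,sold=2 ship[1->2]=5 ship[0->1]=5 prod=5 -> inv=[9 8 6]
Step 2: demand=2,sold=2 ship[1->2]=5 ship[0->1]=5 prod=5 -> inv=[9 8 9]
Step 3: demand=2,sold=2 ship[1->2]=5 ship[0->1]=5 prod=5 -> inv=[9 8 12]
Step 4: demand=2,sold=2 ship[1->2]=5 ship[0->1]=5 prod=5 -> inv=[9 8 15]
Step 5: demand=2,sold=2 ship[1->2]=5 ship[0->1]=5 prod=5 -> inv=[9 8 18]
Step 6: demand=2,sold=2 ship[1->2]=5 ship[0->1]=5 prod=5 -> inv=[9 8 21]
Step 7: demand=2,sold=2 ship[1->2]=5 ship[0->1]=5 prod=5 -> inv=[9 8 24]

9 8 24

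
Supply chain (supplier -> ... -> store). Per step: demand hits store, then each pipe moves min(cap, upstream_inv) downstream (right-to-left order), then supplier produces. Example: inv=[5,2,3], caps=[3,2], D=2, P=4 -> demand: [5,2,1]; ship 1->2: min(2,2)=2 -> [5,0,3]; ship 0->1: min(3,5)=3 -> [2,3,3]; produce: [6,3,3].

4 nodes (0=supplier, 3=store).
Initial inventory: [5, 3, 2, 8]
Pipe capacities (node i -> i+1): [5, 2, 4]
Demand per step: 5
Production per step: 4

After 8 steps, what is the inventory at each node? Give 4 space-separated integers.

Step 1: demand=5,sold=5 ship[2->3]=2 ship[1->2]=2 ship[0->1]=5 prod=4 -> inv=[4 6 2 5]
Step 2: demand=5,sold=5 ship[2->3]=2 ship[1->2]=2 ship[0->1]=4 prod=4 -> inv=[4 8 2 2]
Step 3: demand=5,sold=2 ship[2->3]=2 ship[1->2]=2 ship[0->1]=4 prod=4 -> inv=[4 10 2 2]
Step 4: demand=5,sold=2 ship[2->3]=2 ship[1->2]=2 ship[0->1]=4 prod=4 -> inv=[4 12 2 2]
Step 5: demand=5,sold=2 ship[2->3]=2 ship[1->2]=2 ship[0->1]=4 prod=4 -> inv=[4 14 2 2]
Step 6: demand=5,sold=2 ship[2->3]=2 ship[1->2]=2 ship[0->1]=4 prod=4 -> inv=[4 16 2 2]
Step 7: demand=5,sold=2 ship[2->3]=2 ship[1->2]=2 ship[0->1]=4 prod=4 -> inv=[4 18 2 2]
Step 8: demand=5,sold=2 ship[2->3]=2 ship[1->2]=2 ship[0->1]=4 prod=4 -> inv=[4 20 2 2]

4 20 2 2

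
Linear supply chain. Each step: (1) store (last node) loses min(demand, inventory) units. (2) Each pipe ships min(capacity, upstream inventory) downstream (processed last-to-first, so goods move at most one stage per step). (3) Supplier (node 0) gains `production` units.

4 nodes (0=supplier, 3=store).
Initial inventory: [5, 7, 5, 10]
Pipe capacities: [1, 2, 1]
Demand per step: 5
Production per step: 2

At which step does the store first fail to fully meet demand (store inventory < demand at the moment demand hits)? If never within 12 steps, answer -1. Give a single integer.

Step 1: demand=5,sold=5 ship[2->3]=1 ship[1->2]=2 ship[0->1]=1 prod=2 -> [6 6 6 6]
Step 2: demand=5,sold=5 ship[2->3]=1 ship[1->2]=2 ship[0->1]=1 prod=2 -> [7 5 7 2]
Step 3: demand=5,sold=2 ship[2->3]=1 ship[1->2]=2 ship[0->1]=1 prod=2 -> [8 4 8 1]
Step 4: demand=5,sold=1 ship[2->3]=1 ship[1->2]=2 ship[0->1]=1 prod=2 -> [9 3 9 1]
Step 5: demand=5,sold=1 ship[2->3]=1 ship[1->2]=2 ship[0->1]=1 prod=2 -> [10 2 10 1]
Step 6: demand=5,sold=1 ship[2->3]=1 ship[1->2]=2 ship[0->1]=1 prod=2 -> [11 1 11 1]
Step 7: demand=5,sold=1 ship[2->3]=1 ship[1->2]=1 ship[0->1]=1 prod=2 -> [12 1 11 1]
Step 8: demand=5,sold=1 ship[2->3]=1 ship[1->2]=1 ship[0->1]=1 prod=2 -> [13 1 11 1]
Step 9: demand=5,sold=1 ship[2->3]=1 ship[1->2]=1 ship[0->1]=1 prod=2 -> [14 1 11 1]
Step 10: demand=5,sold=1 ship[2->3]=1 ship[1->2]=1 ship[0->1]=1 prod=2 -> [15 1 11 1]
Step 11: demand=5,sold=1 ship[2->3]=1 ship[1->2]=1 ship[0->1]=1 prod=2 -> [16 1 11 1]
Step 12: demand=5,sold=1 ship[2->3]=1 ship[1->2]=1 ship[0->1]=1 prod=2 -> [17 1 11 1]
First stockout at step 3

3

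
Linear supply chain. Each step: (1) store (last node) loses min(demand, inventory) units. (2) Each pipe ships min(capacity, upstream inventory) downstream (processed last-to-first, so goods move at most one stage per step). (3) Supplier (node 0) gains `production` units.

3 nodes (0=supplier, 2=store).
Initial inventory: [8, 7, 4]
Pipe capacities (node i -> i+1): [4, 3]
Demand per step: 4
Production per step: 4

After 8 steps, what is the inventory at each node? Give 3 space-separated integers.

Step 1: demand=4,sold=4 ship[1->2]=3 ship[0->1]=4 prod=4 -> inv=[8 8 3]
Step 2: demand=4,sold=3 ship[1->2]=3 ship[0->1]=4 prod=4 -> inv=[8 9 3]
Step 3: demand=4,sold=3 ship[1->2]=3 ship[0->1]=4 prod=4 -> inv=[8 10 3]
Step 4: demand=4,sold=3 ship[1->2]=3 ship[0->1]=4 prod=4 -> inv=[8 11 3]
Step 5: demand=4,sold=3 ship[1->2]=3 ship[0->1]=4 prod=4 -> inv=[8 12 3]
Step 6: demand=4,sold=3 ship[1->2]=3 ship[0->1]=4 prod=4 -> inv=[8 13 3]
Step 7: demand=4,sold=3 ship[1->2]=3 ship[0->1]=4 prod=4 -> inv=[8 14 3]
Step 8: demand=4,sold=3 ship[1->2]=3 ship[0->1]=4 prod=4 -> inv=[8 15 3]

8 15 3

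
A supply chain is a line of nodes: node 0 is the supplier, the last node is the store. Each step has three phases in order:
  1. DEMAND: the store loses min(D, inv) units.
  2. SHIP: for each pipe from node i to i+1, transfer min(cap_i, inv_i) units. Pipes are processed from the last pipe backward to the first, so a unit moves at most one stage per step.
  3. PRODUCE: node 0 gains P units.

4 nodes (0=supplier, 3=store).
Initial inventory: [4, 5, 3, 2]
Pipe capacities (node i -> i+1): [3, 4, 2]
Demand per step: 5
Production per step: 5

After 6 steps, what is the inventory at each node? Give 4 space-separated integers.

Step 1: demand=5,sold=2 ship[2->3]=2 ship[1->2]=4 ship[0->1]=3 prod=5 -> inv=[6 4 5 2]
Step 2: demand=5,sold=2 ship[2->3]=2 ship[1->2]=4 ship[0->1]=3 prod=5 -> inv=[8 3 7 2]
Step 3: demand=5,sold=2 ship[2->3]=2 ship[1->2]=3 ship[0->1]=3 prod=5 -> inv=[10 3 8 2]
Step 4: demand=5,sold=2 ship[2->3]=2 ship[1->2]=3 ship[0->1]=3 prod=5 -> inv=[12 3 9 2]
Step 5: demand=5,sold=2 ship[2->3]=2 ship[1->2]=3 ship[0->1]=3 prod=5 -> inv=[14 3 10 2]
Step 6: demand=5,sold=2 ship[2->3]=2 ship[1->2]=3 ship[0->1]=3 prod=5 -> inv=[16 3 11 2]

16 3 11 2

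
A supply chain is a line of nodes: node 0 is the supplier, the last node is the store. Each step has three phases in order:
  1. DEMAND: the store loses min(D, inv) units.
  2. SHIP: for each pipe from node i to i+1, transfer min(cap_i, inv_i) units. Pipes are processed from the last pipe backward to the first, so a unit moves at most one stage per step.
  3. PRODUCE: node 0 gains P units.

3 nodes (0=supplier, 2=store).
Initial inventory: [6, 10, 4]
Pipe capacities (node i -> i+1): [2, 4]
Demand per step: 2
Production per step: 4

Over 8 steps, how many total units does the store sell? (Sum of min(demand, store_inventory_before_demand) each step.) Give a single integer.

Answer: 16

Derivation:
Step 1: sold=2 (running total=2) -> [8 8 6]
Step 2: sold=2 (running total=4) -> [10 6 8]
Step 3: sold=2 (running total=6) -> [12 4 10]
Step 4: sold=2 (running total=8) -> [14 2 12]
Step 5: sold=2 (running total=10) -> [16 2 12]
Step 6: sold=2 (running total=12) -> [18 2 12]
Step 7: sold=2 (running total=14) -> [20 2 12]
Step 8: sold=2 (running total=16) -> [22 2 12]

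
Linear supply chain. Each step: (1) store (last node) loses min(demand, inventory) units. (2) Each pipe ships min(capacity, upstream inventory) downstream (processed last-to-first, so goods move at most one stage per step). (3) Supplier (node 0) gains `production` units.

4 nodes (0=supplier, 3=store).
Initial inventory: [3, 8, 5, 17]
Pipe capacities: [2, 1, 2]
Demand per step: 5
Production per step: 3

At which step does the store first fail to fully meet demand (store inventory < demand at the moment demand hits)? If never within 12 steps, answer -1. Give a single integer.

Step 1: demand=5,sold=5 ship[2->3]=2 ship[1->2]=1 ship[0->1]=2 prod=3 -> [4 9 4 14]
Step 2: demand=5,sold=5 ship[2->3]=2 ship[1->2]=1 ship[0->1]=2 prod=3 -> [5 10 3 11]
Step 3: demand=5,sold=5 ship[2->3]=2 ship[1->2]=1 ship[0->1]=2 prod=3 -> [6 11 2 8]
Step 4: demand=5,sold=5 ship[2->3]=2 ship[1->2]=1 ship[0->1]=2 prod=3 -> [7 12 1 5]
Step 5: demand=5,sold=5 ship[2->3]=1 ship[1->2]=1 ship[0->1]=2 prod=3 -> [8 13 1 1]
Step 6: demand=5,sold=1 ship[2->3]=1 ship[1->2]=1 ship[0->1]=2 prod=3 -> [9 14 1 1]
Step 7: demand=5,sold=1 ship[2->3]=1 ship[1->2]=1 ship[0->1]=2 prod=3 -> [10 15 1 1]
Step 8: demand=5,sold=1 ship[2->3]=1 ship[1->2]=1 ship[0->1]=2 prod=3 -> [11 16 1 1]
Step 9: demand=5,sold=1 ship[2->3]=1 ship[1->2]=1 ship[0->1]=2 prod=3 -> [12 17 1 1]
Step 10: demand=5,sold=1 ship[2->3]=1 ship[1->2]=1 ship[0->1]=2 prod=3 -> [13 18 1 1]
Step 11: demand=5,sold=1 ship[2->3]=1 ship[1->2]=1 ship[0->1]=2 prod=3 -> [14 19 1 1]
Step 12: demand=5,sold=1 ship[2->3]=1 ship[1->2]=1 ship[0->1]=2 prod=3 -> [15 20 1 1]
First stockout at step 6

6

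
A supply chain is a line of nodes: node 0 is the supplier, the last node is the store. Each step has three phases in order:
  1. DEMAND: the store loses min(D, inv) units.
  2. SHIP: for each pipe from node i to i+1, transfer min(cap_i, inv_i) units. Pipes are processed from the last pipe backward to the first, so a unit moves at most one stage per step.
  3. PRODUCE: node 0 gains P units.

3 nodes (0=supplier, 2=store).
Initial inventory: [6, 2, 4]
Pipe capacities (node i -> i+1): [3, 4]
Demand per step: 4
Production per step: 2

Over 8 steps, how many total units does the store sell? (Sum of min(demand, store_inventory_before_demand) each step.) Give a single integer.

Answer: 22

Derivation:
Step 1: sold=4 (running total=4) -> [5 3 2]
Step 2: sold=2 (running total=6) -> [4 3 3]
Step 3: sold=3 (running total=9) -> [3 3 3]
Step 4: sold=3 (running total=12) -> [2 3 3]
Step 5: sold=3 (running total=15) -> [2 2 3]
Step 6: sold=3 (running total=18) -> [2 2 2]
Step 7: sold=2 (running total=20) -> [2 2 2]
Step 8: sold=2 (running total=22) -> [2 2 2]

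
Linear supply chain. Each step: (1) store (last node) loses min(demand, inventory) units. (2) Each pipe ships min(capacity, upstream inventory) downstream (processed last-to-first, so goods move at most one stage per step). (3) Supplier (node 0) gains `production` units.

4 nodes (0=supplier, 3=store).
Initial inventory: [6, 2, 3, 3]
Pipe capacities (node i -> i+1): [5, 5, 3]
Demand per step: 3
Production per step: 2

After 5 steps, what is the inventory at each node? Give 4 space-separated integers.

Step 1: demand=3,sold=3 ship[2->3]=3 ship[1->2]=2 ship[0->1]=5 prod=2 -> inv=[3 5 2 3]
Step 2: demand=3,sold=3 ship[2->3]=2 ship[1->2]=5 ship[0->1]=3 prod=2 -> inv=[2 3 5 2]
Step 3: demand=3,sold=2 ship[2->3]=3 ship[1->2]=3 ship[0->1]=2 prod=2 -> inv=[2 2 5 3]
Step 4: demand=3,sold=3 ship[2->3]=3 ship[1->2]=2 ship[0->1]=2 prod=2 -> inv=[2 2 4 3]
Step 5: demand=3,sold=3 ship[2->3]=3 ship[1->2]=2 ship[0->1]=2 prod=2 -> inv=[2 2 3 3]

2 2 3 3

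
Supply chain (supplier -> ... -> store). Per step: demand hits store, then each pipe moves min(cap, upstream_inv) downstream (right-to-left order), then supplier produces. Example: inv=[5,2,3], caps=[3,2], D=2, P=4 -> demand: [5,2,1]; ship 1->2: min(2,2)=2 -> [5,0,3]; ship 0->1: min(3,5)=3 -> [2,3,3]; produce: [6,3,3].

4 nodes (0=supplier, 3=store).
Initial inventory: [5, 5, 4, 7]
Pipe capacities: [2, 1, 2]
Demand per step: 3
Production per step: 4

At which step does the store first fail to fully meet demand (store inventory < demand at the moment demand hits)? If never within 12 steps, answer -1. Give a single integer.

Step 1: demand=3,sold=3 ship[2->3]=2 ship[1->2]=1 ship[0->1]=2 prod=4 -> [7 6 3 6]
Step 2: demand=3,sold=3 ship[2->3]=2 ship[1->2]=1 ship[0->1]=2 prod=4 -> [9 7 2 5]
Step 3: demand=3,sold=3 ship[2->3]=2 ship[1->2]=1 ship[0->1]=2 prod=4 -> [11 8 1 4]
Step 4: demand=3,sold=3 ship[2->3]=1 ship[1->2]=1 ship[0->1]=2 prod=4 -> [13 9 1 2]
Step 5: demand=3,sold=2 ship[2->3]=1 ship[1->2]=1 ship[0->1]=2 prod=4 -> [15 10 1 1]
Step 6: demand=3,sold=1 ship[2->3]=1 ship[1->2]=1 ship[0->1]=2 prod=4 -> [17 11 1 1]
Step 7: demand=3,sold=1 ship[2->3]=1 ship[1->2]=1 ship[0->1]=2 prod=4 -> [19 12 1 1]
Step 8: demand=3,sold=1 ship[2->3]=1 ship[1->2]=1 ship[0->1]=2 prod=4 -> [21 13 1 1]
Step 9: demand=3,sold=1 ship[2->3]=1 ship[1->2]=1 ship[0->1]=2 prod=4 -> [23 14 1 1]
Step 10: demand=3,sold=1 ship[2->3]=1 ship[1->2]=1 ship[0->1]=2 prod=4 -> [25 15 1 1]
Step 11: demand=3,sold=1 ship[2->3]=1 ship[1->2]=1 ship[0->1]=2 prod=4 -> [27 16 1 1]
Step 12: demand=3,sold=1 ship[2->3]=1 ship[1->2]=1 ship[0->1]=2 prod=4 -> [29 17 1 1]
First stockout at step 5

5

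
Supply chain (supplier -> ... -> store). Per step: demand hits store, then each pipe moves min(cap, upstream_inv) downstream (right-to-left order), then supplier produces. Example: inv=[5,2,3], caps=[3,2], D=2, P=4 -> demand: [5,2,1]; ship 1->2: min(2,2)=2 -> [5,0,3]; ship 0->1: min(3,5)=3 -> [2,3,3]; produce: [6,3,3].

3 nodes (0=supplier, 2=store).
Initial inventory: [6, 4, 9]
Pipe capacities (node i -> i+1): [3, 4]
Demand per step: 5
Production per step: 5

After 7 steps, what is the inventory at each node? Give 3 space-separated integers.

Step 1: demand=5,sold=5 ship[1->2]=4 ship[0->1]=3 prod=5 -> inv=[8 3 8]
Step 2: demand=5,sold=5 ship[1->2]=3 ship[0->1]=3 prod=5 -> inv=[10 3 6]
Step 3: demand=5,sold=5 ship[1->2]=3 ship[0->1]=3 prod=5 -> inv=[12 3 4]
Step 4: demand=5,sold=4 ship[1->2]=3 ship[0->1]=3 prod=5 -> inv=[14 3 3]
Step 5: demand=5,sold=3 ship[1->2]=3 ship[0->1]=3 prod=5 -> inv=[16 3 3]
Step 6: demand=5,sold=3 ship[1->2]=3 ship[0->1]=3 prod=5 -> inv=[18 3 3]
Step 7: demand=5,sold=3 ship[1->2]=3 ship[0->1]=3 prod=5 -> inv=[20 3 3]

20 3 3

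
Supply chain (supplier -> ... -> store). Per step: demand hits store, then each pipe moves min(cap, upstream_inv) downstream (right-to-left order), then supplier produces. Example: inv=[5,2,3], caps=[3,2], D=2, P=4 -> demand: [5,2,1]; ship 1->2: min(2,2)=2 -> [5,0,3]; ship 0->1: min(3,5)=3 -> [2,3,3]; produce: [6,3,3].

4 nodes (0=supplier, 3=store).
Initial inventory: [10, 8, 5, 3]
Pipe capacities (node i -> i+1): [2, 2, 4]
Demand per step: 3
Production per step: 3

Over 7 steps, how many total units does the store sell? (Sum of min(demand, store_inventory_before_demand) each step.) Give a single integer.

Answer: 18

Derivation:
Step 1: sold=3 (running total=3) -> [11 8 3 4]
Step 2: sold=3 (running total=6) -> [12 8 2 4]
Step 3: sold=3 (running total=9) -> [13 8 2 3]
Step 4: sold=3 (running total=12) -> [14 8 2 2]
Step 5: sold=2 (running total=14) -> [15 8 2 2]
Step 6: sold=2 (running total=16) -> [16 8 2 2]
Step 7: sold=2 (running total=18) -> [17 8 2 2]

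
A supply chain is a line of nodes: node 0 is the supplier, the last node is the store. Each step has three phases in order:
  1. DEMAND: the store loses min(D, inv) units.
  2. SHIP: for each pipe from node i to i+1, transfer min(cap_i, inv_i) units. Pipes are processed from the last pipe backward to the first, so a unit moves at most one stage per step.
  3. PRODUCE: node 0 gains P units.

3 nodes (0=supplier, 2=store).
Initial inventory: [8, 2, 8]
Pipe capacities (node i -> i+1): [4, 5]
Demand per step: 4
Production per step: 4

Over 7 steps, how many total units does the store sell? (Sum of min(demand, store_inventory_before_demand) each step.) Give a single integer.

Answer: 28

Derivation:
Step 1: sold=4 (running total=4) -> [8 4 6]
Step 2: sold=4 (running total=8) -> [8 4 6]
Step 3: sold=4 (running total=12) -> [8 4 6]
Step 4: sold=4 (running total=16) -> [8 4 6]
Step 5: sold=4 (running total=20) -> [8 4 6]
Step 6: sold=4 (running total=24) -> [8 4 6]
Step 7: sold=4 (running total=28) -> [8 4 6]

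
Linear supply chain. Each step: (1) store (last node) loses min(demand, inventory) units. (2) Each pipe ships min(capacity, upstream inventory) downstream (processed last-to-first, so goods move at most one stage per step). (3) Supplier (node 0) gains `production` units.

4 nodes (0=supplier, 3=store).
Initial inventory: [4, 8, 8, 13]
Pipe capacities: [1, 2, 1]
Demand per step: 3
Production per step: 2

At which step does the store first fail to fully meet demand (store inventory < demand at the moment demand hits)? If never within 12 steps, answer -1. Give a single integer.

Step 1: demand=3,sold=3 ship[2->3]=1 ship[1->2]=2 ship[0->1]=1 prod=2 -> [5 7 9 11]
Step 2: demand=3,sold=3 ship[2->3]=1 ship[1->2]=2 ship[0->1]=1 prod=2 -> [6 6 10 9]
Step 3: demand=3,sold=3 ship[2->3]=1 ship[1->2]=2 ship[0->1]=1 prod=2 -> [7 5 11 7]
Step 4: demand=3,sold=3 ship[2->3]=1 ship[1->2]=2 ship[0->1]=1 prod=2 -> [8 4 12 5]
Step 5: demand=3,sold=3 ship[2->3]=1 ship[1->2]=2 ship[0->1]=1 prod=2 -> [9 3 13 3]
Step 6: demand=3,sold=3 ship[2->3]=1 ship[1->2]=2 ship[0->1]=1 prod=2 -> [10 2 14 1]
Step 7: demand=3,sold=1 ship[2->3]=1 ship[1->2]=2 ship[0->1]=1 prod=2 -> [11 1 15 1]
Step 8: demand=3,sold=1 ship[2->3]=1 ship[1->2]=1 ship[0->1]=1 prod=2 -> [12 1 15 1]
Step 9: demand=3,sold=1 ship[2->3]=1 ship[1->2]=1 ship[0->1]=1 prod=2 -> [13 1 15 1]
Step 10: demand=3,sold=1 ship[2->3]=1 ship[1->2]=1 ship[0->1]=1 prod=2 -> [14 1 15 1]
Step 11: demand=3,sold=1 ship[2->3]=1 ship[1->2]=1 ship[0->1]=1 prod=2 -> [15 1 15 1]
Step 12: demand=3,sold=1 ship[2->3]=1 ship[1->2]=1 ship[0->1]=1 prod=2 -> [16 1 15 1]
First stockout at step 7

7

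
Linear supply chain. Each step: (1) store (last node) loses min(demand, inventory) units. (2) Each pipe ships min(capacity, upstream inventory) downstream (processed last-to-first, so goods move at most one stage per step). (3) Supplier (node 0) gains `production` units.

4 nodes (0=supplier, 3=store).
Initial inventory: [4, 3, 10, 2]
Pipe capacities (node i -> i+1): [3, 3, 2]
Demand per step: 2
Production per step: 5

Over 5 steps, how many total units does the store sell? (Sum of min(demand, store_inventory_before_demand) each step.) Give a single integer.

Answer: 10

Derivation:
Step 1: sold=2 (running total=2) -> [6 3 11 2]
Step 2: sold=2 (running total=4) -> [8 3 12 2]
Step 3: sold=2 (running total=6) -> [10 3 13 2]
Step 4: sold=2 (running total=8) -> [12 3 14 2]
Step 5: sold=2 (running total=10) -> [14 3 15 2]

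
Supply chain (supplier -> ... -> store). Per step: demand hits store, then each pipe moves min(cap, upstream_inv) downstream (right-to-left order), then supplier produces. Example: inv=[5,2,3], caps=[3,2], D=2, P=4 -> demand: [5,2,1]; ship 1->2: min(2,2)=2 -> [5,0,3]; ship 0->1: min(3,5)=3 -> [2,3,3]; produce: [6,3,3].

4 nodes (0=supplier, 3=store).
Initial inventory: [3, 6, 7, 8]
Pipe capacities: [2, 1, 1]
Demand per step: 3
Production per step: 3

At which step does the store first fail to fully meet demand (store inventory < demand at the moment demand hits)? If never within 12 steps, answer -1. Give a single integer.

Step 1: demand=3,sold=3 ship[2->3]=1 ship[1->2]=1 ship[0->1]=2 prod=3 -> [4 7 7 6]
Step 2: demand=3,sold=3 ship[2->3]=1 ship[1->2]=1 ship[0->1]=2 prod=3 -> [5 8 7 4]
Step 3: demand=3,sold=3 ship[2->3]=1 ship[1->2]=1 ship[0->1]=2 prod=3 -> [6 9 7 2]
Step 4: demand=3,sold=2 ship[2->3]=1 ship[1->2]=1 ship[0->1]=2 prod=3 -> [7 10 7 1]
Step 5: demand=3,sold=1 ship[2->3]=1 ship[1->2]=1 ship[0->1]=2 prod=3 -> [8 11 7 1]
Step 6: demand=3,sold=1 ship[2->3]=1 ship[1->2]=1 ship[0->1]=2 prod=3 -> [9 12 7 1]
Step 7: demand=3,sold=1 ship[2->3]=1 ship[1->2]=1 ship[0->1]=2 prod=3 -> [10 13 7 1]
Step 8: demand=3,sold=1 ship[2->3]=1 ship[1->2]=1 ship[0->1]=2 prod=3 -> [11 14 7 1]
Step 9: demand=3,sold=1 ship[2->3]=1 ship[1->2]=1 ship[0->1]=2 prod=3 -> [12 15 7 1]
Step 10: demand=3,sold=1 ship[2->3]=1 ship[1->2]=1 ship[0->1]=2 prod=3 -> [13 16 7 1]
Step 11: demand=3,sold=1 ship[2->3]=1 ship[1->2]=1 ship[0->1]=2 prod=3 -> [14 17 7 1]
Step 12: demand=3,sold=1 ship[2->3]=1 ship[1->2]=1 ship[0->1]=2 prod=3 -> [15 18 7 1]
First stockout at step 4

4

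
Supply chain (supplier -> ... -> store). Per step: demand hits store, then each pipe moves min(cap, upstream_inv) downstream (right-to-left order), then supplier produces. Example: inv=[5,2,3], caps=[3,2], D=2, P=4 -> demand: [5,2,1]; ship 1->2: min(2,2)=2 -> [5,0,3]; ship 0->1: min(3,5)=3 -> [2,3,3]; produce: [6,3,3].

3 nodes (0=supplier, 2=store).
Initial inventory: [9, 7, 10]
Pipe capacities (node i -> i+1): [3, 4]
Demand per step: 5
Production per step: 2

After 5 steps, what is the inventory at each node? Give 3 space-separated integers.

Step 1: demand=5,sold=5 ship[1->2]=4 ship[0->1]=3 prod=2 -> inv=[8 6 9]
Step 2: demand=5,sold=5 ship[1->2]=4 ship[0->1]=3 prod=2 -> inv=[7 5 8]
Step 3: demand=5,sold=5 ship[1->2]=4 ship[0->1]=3 prod=2 -> inv=[6 4 7]
Step 4: demand=5,sold=5 ship[1->2]=4 ship[0->1]=3 prod=2 -> inv=[5 3 6]
Step 5: demand=5,sold=5 ship[1->2]=3 ship[0->1]=3 prod=2 -> inv=[4 3 4]

4 3 4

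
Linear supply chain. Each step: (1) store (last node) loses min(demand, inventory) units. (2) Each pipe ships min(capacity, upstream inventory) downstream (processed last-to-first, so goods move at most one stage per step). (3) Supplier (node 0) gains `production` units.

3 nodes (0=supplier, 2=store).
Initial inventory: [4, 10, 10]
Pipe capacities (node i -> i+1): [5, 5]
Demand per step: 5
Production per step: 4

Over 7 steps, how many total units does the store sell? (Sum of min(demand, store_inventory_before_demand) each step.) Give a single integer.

Answer: 35

Derivation:
Step 1: sold=5 (running total=5) -> [4 9 10]
Step 2: sold=5 (running total=10) -> [4 8 10]
Step 3: sold=5 (running total=15) -> [4 7 10]
Step 4: sold=5 (running total=20) -> [4 6 10]
Step 5: sold=5 (running total=25) -> [4 5 10]
Step 6: sold=5 (running total=30) -> [4 4 10]
Step 7: sold=5 (running total=35) -> [4 4 9]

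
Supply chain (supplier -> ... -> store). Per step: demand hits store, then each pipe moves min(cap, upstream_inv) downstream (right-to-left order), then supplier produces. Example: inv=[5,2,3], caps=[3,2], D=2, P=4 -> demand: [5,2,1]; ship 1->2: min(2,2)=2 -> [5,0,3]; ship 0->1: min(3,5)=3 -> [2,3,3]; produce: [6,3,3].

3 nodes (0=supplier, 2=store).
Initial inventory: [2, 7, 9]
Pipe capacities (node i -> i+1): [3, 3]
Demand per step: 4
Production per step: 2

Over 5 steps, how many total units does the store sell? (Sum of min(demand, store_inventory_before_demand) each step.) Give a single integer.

Step 1: sold=4 (running total=4) -> [2 6 8]
Step 2: sold=4 (running total=8) -> [2 5 7]
Step 3: sold=4 (running total=12) -> [2 4 6]
Step 4: sold=4 (running total=16) -> [2 3 5]
Step 5: sold=4 (running total=20) -> [2 2 4]

Answer: 20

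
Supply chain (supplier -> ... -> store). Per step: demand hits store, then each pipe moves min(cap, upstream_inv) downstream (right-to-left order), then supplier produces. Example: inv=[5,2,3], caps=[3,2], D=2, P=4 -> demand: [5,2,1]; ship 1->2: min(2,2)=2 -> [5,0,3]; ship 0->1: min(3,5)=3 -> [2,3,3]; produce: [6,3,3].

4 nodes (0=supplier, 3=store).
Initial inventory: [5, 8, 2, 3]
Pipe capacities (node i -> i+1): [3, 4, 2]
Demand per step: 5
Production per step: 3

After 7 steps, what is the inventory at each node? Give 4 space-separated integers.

Step 1: demand=5,sold=3 ship[2->3]=2 ship[1->2]=4 ship[0->1]=3 prod=3 -> inv=[5 7 4 2]
Step 2: demand=5,sold=2 ship[2->3]=2 ship[1->2]=4 ship[0->1]=3 prod=3 -> inv=[5 6 6 2]
Step 3: demand=5,sold=2 ship[2->3]=2 ship[1->2]=4 ship[0->1]=3 prod=3 -> inv=[5 5 8 2]
Step 4: demand=5,sold=2 ship[2->3]=2 ship[1->2]=4 ship[0->1]=3 prod=3 -> inv=[5 4 10 2]
Step 5: demand=5,sold=2 ship[2->3]=2 ship[1->2]=4 ship[0->1]=3 prod=3 -> inv=[5 3 12 2]
Step 6: demand=5,sold=2 ship[2->3]=2 ship[1->2]=3 ship[0->1]=3 prod=3 -> inv=[5 3 13 2]
Step 7: demand=5,sold=2 ship[2->3]=2 ship[1->2]=3 ship[0->1]=3 prod=3 -> inv=[5 3 14 2]

5 3 14 2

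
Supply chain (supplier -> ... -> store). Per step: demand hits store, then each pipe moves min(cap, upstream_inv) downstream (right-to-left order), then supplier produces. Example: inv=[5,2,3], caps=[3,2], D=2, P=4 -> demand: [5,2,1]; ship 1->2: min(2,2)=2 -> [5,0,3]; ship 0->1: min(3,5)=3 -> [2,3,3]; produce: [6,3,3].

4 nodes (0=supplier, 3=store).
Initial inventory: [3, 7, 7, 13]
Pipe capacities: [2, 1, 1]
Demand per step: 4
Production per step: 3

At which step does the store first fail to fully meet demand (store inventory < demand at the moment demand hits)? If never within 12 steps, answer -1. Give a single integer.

Step 1: demand=4,sold=4 ship[2->3]=1 ship[1->2]=1 ship[0->1]=2 prod=3 -> [4 8 7 10]
Step 2: demand=4,sold=4 ship[2->3]=1 ship[1->2]=1 ship[0->1]=2 prod=3 -> [5 9 7 7]
Step 3: demand=4,sold=4 ship[2->3]=1 ship[1->2]=1 ship[0->1]=2 prod=3 -> [6 10 7 4]
Step 4: demand=4,sold=4 ship[2->3]=1 ship[1->2]=1 ship[0->1]=2 prod=3 -> [7 11 7 1]
Step 5: demand=4,sold=1 ship[2->3]=1 ship[1->2]=1 ship[0->1]=2 prod=3 -> [8 12 7 1]
Step 6: demand=4,sold=1 ship[2->3]=1 ship[1->2]=1 ship[0->1]=2 prod=3 -> [9 13 7 1]
Step 7: demand=4,sold=1 ship[2->3]=1 ship[1->2]=1 ship[0->1]=2 prod=3 -> [10 14 7 1]
Step 8: demand=4,sold=1 ship[2->3]=1 ship[1->2]=1 ship[0->1]=2 prod=3 -> [11 15 7 1]
Step 9: demand=4,sold=1 ship[2->3]=1 ship[1->2]=1 ship[0->1]=2 prod=3 -> [12 16 7 1]
Step 10: demand=4,sold=1 ship[2->3]=1 ship[1->2]=1 ship[0->1]=2 prod=3 -> [13 17 7 1]
Step 11: demand=4,sold=1 ship[2->3]=1 ship[1->2]=1 ship[0->1]=2 prod=3 -> [14 18 7 1]
Step 12: demand=4,sold=1 ship[2->3]=1 ship[1->2]=1 ship[0->1]=2 prod=3 -> [15 19 7 1]
First stockout at step 5

5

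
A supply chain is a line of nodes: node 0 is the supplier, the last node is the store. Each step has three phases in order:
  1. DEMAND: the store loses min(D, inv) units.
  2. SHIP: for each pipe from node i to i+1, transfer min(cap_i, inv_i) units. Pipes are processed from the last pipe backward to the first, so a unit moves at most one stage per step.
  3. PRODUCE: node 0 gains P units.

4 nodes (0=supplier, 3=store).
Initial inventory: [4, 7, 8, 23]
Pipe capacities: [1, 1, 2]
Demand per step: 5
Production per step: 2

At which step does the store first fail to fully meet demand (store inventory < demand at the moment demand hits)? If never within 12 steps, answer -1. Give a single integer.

Step 1: demand=5,sold=5 ship[2->3]=2 ship[1->2]=1 ship[0->1]=1 prod=2 -> [5 7 7 20]
Step 2: demand=5,sold=5 ship[2->3]=2 ship[1->2]=1 ship[0->1]=1 prod=2 -> [6 7 6 17]
Step 3: demand=5,sold=5 ship[2->3]=2 ship[1->2]=1 ship[0->1]=1 prod=2 -> [7 7 5 14]
Step 4: demand=5,sold=5 ship[2->3]=2 ship[1->2]=1 ship[0->1]=1 prod=2 -> [8 7 4 11]
Step 5: demand=5,sold=5 ship[2->3]=2 ship[1->2]=1 ship[0->1]=1 prod=2 -> [9 7 3 8]
Step 6: demand=5,sold=5 ship[2->3]=2 ship[1->2]=1 ship[0->1]=1 prod=2 -> [10 7 2 5]
Step 7: demand=5,sold=5 ship[2->3]=2 ship[1->2]=1 ship[0->1]=1 prod=2 -> [11 7 1 2]
Step 8: demand=5,sold=2 ship[2->3]=1 ship[1->2]=1 ship[0->1]=1 prod=2 -> [12 7 1 1]
Step 9: demand=5,sold=1 ship[2->3]=1 ship[1->2]=1 ship[0->1]=1 prod=2 -> [13 7 1 1]
Step 10: demand=5,sold=1 ship[2->3]=1 ship[1->2]=1 ship[0->1]=1 prod=2 -> [14 7 1 1]
Step 11: demand=5,sold=1 ship[2->3]=1 ship[1->2]=1 ship[0->1]=1 prod=2 -> [15 7 1 1]
Step 12: demand=5,sold=1 ship[2->3]=1 ship[1->2]=1 ship[0->1]=1 prod=2 -> [16 7 1 1]
First stockout at step 8

8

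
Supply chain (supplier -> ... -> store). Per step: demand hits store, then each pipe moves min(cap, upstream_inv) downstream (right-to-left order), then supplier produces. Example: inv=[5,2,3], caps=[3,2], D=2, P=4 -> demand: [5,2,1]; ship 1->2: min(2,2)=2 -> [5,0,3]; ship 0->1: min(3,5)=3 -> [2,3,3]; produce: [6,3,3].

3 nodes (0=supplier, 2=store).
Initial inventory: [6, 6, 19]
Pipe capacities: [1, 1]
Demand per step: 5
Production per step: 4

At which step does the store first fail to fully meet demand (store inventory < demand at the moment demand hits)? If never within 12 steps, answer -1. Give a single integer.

Step 1: demand=5,sold=5 ship[1->2]=1 ship[0->1]=1 prod=4 -> [9 6 15]
Step 2: demand=5,sold=5 ship[1->2]=1 ship[0->1]=1 prod=4 -> [12 6 11]
Step 3: demand=5,sold=5 ship[1->2]=1 ship[0->1]=1 prod=4 -> [15 6 7]
Step 4: demand=5,sold=5 ship[1->2]=1 ship[0->1]=1 prod=4 -> [18 6 3]
Step 5: demand=5,sold=3 ship[1->2]=1 ship[0->1]=1 prod=4 -> [21 6 1]
Step 6: demand=5,sold=1 ship[1->2]=1 ship[0->1]=1 prod=4 -> [24 6 1]
Step 7: demand=5,sold=1 ship[1->2]=1 ship[0->1]=1 prod=4 -> [27 6 1]
Step 8: demand=5,sold=1 ship[1->2]=1 ship[0->1]=1 prod=4 -> [30 6 1]
Step 9: demand=5,sold=1 ship[1->2]=1 ship[0->1]=1 prod=4 -> [33 6 1]
Step 10: demand=5,sold=1 ship[1->2]=1 ship[0->1]=1 prod=4 -> [36 6 1]
Step 11: demand=5,sold=1 ship[1->2]=1 ship[0->1]=1 prod=4 -> [39 6 1]
Step 12: demand=5,sold=1 ship[1->2]=1 ship[0->1]=1 prod=4 -> [42 6 1]
First stockout at step 5

5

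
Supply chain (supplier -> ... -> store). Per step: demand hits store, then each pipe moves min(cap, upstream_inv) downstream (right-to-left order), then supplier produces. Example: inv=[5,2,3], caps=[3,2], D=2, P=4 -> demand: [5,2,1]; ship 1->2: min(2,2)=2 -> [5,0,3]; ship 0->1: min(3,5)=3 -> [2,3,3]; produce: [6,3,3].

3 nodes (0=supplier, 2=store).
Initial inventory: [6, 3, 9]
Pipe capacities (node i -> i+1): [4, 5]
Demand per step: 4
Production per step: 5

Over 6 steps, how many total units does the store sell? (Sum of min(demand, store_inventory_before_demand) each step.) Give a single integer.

Step 1: sold=4 (running total=4) -> [7 4 8]
Step 2: sold=4 (running total=8) -> [8 4 8]
Step 3: sold=4 (running total=12) -> [9 4 8]
Step 4: sold=4 (running total=16) -> [10 4 8]
Step 5: sold=4 (running total=20) -> [11 4 8]
Step 6: sold=4 (running total=24) -> [12 4 8]

Answer: 24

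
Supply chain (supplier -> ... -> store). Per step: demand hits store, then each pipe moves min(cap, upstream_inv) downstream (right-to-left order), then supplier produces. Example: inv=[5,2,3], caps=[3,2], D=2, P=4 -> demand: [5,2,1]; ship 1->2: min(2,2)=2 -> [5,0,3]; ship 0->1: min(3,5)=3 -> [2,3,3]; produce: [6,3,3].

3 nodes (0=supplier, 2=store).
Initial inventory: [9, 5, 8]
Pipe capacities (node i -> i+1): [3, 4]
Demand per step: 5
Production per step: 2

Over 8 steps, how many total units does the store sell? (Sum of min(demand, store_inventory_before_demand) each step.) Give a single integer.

Answer: 31

Derivation:
Step 1: sold=5 (running total=5) -> [8 4 7]
Step 2: sold=5 (running total=10) -> [7 3 6]
Step 3: sold=5 (running total=15) -> [6 3 4]
Step 4: sold=4 (running total=19) -> [5 3 3]
Step 5: sold=3 (running total=22) -> [4 3 3]
Step 6: sold=3 (running total=25) -> [3 3 3]
Step 7: sold=3 (running total=28) -> [2 3 3]
Step 8: sold=3 (running total=31) -> [2 2 3]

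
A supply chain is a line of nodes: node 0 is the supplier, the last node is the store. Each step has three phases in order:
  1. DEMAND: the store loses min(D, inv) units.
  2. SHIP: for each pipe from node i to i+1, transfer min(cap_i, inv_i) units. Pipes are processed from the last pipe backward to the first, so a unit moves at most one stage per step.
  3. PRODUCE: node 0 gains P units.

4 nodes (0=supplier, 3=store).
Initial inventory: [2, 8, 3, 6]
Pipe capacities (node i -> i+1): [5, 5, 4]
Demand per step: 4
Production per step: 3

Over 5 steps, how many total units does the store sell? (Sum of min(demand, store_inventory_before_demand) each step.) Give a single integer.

Step 1: sold=4 (running total=4) -> [3 5 5 5]
Step 2: sold=4 (running total=8) -> [3 3 6 5]
Step 3: sold=4 (running total=12) -> [3 3 5 5]
Step 4: sold=4 (running total=16) -> [3 3 4 5]
Step 5: sold=4 (running total=20) -> [3 3 3 5]

Answer: 20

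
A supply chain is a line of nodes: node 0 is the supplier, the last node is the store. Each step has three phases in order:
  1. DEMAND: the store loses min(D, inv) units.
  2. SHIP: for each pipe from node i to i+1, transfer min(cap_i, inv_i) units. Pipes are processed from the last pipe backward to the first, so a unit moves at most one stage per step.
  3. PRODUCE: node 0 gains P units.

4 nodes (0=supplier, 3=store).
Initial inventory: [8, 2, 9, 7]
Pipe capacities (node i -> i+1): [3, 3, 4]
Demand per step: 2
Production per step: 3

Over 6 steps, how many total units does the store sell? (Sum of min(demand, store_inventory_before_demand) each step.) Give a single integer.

Answer: 12

Derivation:
Step 1: sold=2 (running total=2) -> [8 3 7 9]
Step 2: sold=2 (running total=4) -> [8 3 6 11]
Step 3: sold=2 (running total=6) -> [8 3 5 13]
Step 4: sold=2 (running total=8) -> [8 3 4 15]
Step 5: sold=2 (running total=10) -> [8 3 3 17]
Step 6: sold=2 (running total=12) -> [8 3 3 18]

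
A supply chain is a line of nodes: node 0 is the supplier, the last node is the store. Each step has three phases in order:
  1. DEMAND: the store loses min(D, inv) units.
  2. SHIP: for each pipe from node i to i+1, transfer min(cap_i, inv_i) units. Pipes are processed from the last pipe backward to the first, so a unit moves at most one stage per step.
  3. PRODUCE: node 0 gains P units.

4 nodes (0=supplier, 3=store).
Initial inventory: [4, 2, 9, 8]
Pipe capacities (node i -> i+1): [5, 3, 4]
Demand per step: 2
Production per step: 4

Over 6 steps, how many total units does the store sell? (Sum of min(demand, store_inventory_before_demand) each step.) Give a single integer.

Answer: 12

Derivation:
Step 1: sold=2 (running total=2) -> [4 4 7 10]
Step 2: sold=2 (running total=4) -> [4 5 6 12]
Step 3: sold=2 (running total=6) -> [4 6 5 14]
Step 4: sold=2 (running total=8) -> [4 7 4 16]
Step 5: sold=2 (running total=10) -> [4 8 3 18]
Step 6: sold=2 (running total=12) -> [4 9 3 19]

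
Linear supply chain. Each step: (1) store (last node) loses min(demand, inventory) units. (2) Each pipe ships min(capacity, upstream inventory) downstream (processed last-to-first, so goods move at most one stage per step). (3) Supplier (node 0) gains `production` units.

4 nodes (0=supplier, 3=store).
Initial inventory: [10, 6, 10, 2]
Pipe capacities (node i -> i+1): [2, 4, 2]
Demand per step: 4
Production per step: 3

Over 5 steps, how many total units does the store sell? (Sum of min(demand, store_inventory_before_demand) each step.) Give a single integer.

Answer: 10

Derivation:
Step 1: sold=2 (running total=2) -> [11 4 12 2]
Step 2: sold=2 (running total=4) -> [12 2 14 2]
Step 3: sold=2 (running total=6) -> [13 2 14 2]
Step 4: sold=2 (running total=8) -> [14 2 14 2]
Step 5: sold=2 (running total=10) -> [15 2 14 2]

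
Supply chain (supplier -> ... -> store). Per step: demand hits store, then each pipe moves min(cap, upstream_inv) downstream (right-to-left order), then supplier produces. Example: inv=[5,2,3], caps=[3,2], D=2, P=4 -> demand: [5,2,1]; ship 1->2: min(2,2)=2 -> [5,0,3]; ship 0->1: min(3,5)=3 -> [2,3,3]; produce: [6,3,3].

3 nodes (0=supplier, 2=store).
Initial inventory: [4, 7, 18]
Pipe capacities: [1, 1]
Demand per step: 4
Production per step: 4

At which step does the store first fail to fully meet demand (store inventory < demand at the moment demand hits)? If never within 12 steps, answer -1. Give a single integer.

Step 1: demand=4,sold=4 ship[1->2]=1 ship[0->1]=1 prod=4 -> [7 7 15]
Step 2: demand=4,sold=4 ship[1->2]=1 ship[0->1]=1 prod=4 -> [10 7 12]
Step 3: demand=4,sold=4 ship[1->2]=1 ship[0->1]=1 prod=4 -> [13 7 9]
Step 4: demand=4,sold=4 ship[1->2]=1 ship[0->1]=1 prod=4 -> [16 7 6]
Step 5: demand=4,sold=4 ship[1->2]=1 ship[0->1]=1 prod=4 -> [19 7 3]
Step 6: demand=4,sold=3 ship[1->2]=1 ship[0->1]=1 prod=4 -> [22 7 1]
Step 7: demand=4,sold=1 ship[1->2]=1 ship[0->1]=1 prod=4 -> [25 7 1]
Step 8: demand=4,sold=1 ship[1->2]=1 ship[0->1]=1 prod=4 -> [28 7 1]
Step 9: demand=4,sold=1 ship[1->2]=1 ship[0->1]=1 prod=4 -> [31 7 1]
Step 10: demand=4,sold=1 ship[1->2]=1 ship[0->1]=1 prod=4 -> [34 7 1]
Step 11: demand=4,sold=1 ship[1->2]=1 ship[0->1]=1 prod=4 -> [37 7 1]
Step 12: demand=4,sold=1 ship[1->2]=1 ship[0->1]=1 prod=4 -> [40 7 1]
First stockout at step 6

6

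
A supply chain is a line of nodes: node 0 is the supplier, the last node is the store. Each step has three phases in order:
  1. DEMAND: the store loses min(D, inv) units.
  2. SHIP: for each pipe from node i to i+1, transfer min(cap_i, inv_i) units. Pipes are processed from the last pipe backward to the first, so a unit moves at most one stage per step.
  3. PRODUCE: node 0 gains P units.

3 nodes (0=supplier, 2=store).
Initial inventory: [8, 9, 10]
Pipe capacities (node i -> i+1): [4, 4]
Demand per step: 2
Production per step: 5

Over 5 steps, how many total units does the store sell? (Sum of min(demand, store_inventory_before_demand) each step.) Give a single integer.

Answer: 10

Derivation:
Step 1: sold=2 (running total=2) -> [9 9 12]
Step 2: sold=2 (running total=4) -> [10 9 14]
Step 3: sold=2 (running total=6) -> [11 9 16]
Step 4: sold=2 (running total=8) -> [12 9 18]
Step 5: sold=2 (running total=10) -> [13 9 20]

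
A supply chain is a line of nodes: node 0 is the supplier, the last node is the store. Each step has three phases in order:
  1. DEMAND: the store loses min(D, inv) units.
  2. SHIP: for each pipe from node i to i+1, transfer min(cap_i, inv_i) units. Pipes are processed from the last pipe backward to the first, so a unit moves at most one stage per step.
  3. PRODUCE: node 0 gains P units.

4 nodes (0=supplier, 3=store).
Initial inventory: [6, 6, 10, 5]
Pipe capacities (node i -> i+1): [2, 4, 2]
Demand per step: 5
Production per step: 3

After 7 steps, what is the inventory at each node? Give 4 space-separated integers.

Step 1: demand=5,sold=5 ship[2->3]=2 ship[1->2]=4 ship[0->1]=2 prod=3 -> inv=[7 4 12 2]
Step 2: demand=5,sold=2 ship[2->3]=2 ship[1->2]=4 ship[0->1]=2 prod=3 -> inv=[8 2 14 2]
Step 3: demand=5,sold=2 ship[2->3]=2 ship[1->2]=2 ship[0->1]=2 prod=3 -> inv=[9 2 14 2]
Step 4: demand=5,sold=2 ship[2->3]=2 ship[1->2]=2 ship[0->1]=2 prod=3 -> inv=[10 2 14 2]
Step 5: demand=5,sold=2 ship[2->3]=2 ship[1->2]=2 ship[0->1]=2 prod=3 -> inv=[11 2 14 2]
Step 6: demand=5,sold=2 ship[2->3]=2 ship[1->2]=2 ship[0->1]=2 prod=3 -> inv=[12 2 14 2]
Step 7: demand=5,sold=2 ship[2->3]=2 ship[1->2]=2 ship[0->1]=2 prod=3 -> inv=[13 2 14 2]

13 2 14 2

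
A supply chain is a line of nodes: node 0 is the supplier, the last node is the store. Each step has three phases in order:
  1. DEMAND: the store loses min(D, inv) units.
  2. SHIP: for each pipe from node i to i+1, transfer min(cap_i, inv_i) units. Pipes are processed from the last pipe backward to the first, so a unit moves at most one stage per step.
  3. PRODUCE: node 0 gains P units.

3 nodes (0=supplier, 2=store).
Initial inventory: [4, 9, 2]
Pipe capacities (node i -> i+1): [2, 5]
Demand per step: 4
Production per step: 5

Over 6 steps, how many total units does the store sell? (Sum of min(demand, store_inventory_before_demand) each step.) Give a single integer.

Step 1: sold=2 (running total=2) -> [7 6 5]
Step 2: sold=4 (running total=6) -> [10 3 6]
Step 3: sold=4 (running total=10) -> [13 2 5]
Step 4: sold=4 (running total=14) -> [16 2 3]
Step 5: sold=3 (running total=17) -> [19 2 2]
Step 6: sold=2 (running total=19) -> [22 2 2]

Answer: 19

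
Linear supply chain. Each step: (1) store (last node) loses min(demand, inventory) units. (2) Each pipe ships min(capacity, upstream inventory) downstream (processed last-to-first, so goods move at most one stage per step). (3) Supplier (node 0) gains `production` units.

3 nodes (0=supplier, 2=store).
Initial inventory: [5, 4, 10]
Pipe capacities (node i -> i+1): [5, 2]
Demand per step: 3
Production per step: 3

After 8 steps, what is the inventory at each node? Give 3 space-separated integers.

Step 1: demand=3,sold=3 ship[1->2]=2 ship[0->1]=5 prod=3 -> inv=[3 7 9]
Step 2: demand=3,sold=3 ship[1->2]=2 ship[0->1]=3 prod=3 -> inv=[3 8 8]
Step 3: demand=3,sold=3 ship[1->2]=2 ship[0->1]=3 prod=3 -> inv=[3 9 7]
Step 4: demand=3,sold=3 ship[1->2]=2 ship[0->1]=3 prod=3 -> inv=[3 10 6]
Step 5: demand=3,sold=3 ship[1->2]=2 ship[0->1]=3 prod=3 -> inv=[3 11 5]
Step 6: demand=3,sold=3 ship[1->2]=2 ship[0->1]=3 prod=3 -> inv=[3 12 4]
Step 7: demand=3,sold=3 ship[1->2]=2 ship[0->1]=3 prod=3 -> inv=[3 13 3]
Step 8: demand=3,sold=3 ship[1->2]=2 ship[0->1]=3 prod=3 -> inv=[3 14 2]

3 14 2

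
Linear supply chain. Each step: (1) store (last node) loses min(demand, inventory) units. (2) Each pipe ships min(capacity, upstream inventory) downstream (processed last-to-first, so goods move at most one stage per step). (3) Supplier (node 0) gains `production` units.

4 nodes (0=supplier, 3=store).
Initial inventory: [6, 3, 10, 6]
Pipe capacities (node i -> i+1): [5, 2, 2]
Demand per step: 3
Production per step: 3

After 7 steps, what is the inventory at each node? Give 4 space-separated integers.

Step 1: demand=3,sold=3 ship[2->3]=2 ship[1->2]=2 ship[0->1]=5 prod=3 -> inv=[4 6 10 5]
Step 2: demand=3,sold=3 ship[2->3]=2 ship[1->2]=2 ship[0->1]=4 prod=3 -> inv=[3 8 10 4]
Step 3: demand=3,sold=3 ship[2->3]=2 ship[1->2]=2 ship[0->1]=3 prod=3 -> inv=[3 9 10 3]
Step 4: demand=3,sold=3 ship[2->3]=2 ship[1->2]=2 ship[0->1]=3 prod=3 -> inv=[3 10 10 2]
Step 5: demand=3,sold=2 ship[2->3]=2 ship[1->2]=2 ship[0->1]=3 prod=3 -> inv=[3 11 10 2]
Step 6: demand=3,sold=2 ship[2->3]=2 ship[1->2]=2 ship[0->1]=3 prod=3 -> inv=[3 12 10 2]
Step 7: demand=3,sold=2 ship[2->3]=2 ship[1->2]=2 ship[0->1]=3 prod=3 -> inv=[3 13 10 2]

3 13 10 2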